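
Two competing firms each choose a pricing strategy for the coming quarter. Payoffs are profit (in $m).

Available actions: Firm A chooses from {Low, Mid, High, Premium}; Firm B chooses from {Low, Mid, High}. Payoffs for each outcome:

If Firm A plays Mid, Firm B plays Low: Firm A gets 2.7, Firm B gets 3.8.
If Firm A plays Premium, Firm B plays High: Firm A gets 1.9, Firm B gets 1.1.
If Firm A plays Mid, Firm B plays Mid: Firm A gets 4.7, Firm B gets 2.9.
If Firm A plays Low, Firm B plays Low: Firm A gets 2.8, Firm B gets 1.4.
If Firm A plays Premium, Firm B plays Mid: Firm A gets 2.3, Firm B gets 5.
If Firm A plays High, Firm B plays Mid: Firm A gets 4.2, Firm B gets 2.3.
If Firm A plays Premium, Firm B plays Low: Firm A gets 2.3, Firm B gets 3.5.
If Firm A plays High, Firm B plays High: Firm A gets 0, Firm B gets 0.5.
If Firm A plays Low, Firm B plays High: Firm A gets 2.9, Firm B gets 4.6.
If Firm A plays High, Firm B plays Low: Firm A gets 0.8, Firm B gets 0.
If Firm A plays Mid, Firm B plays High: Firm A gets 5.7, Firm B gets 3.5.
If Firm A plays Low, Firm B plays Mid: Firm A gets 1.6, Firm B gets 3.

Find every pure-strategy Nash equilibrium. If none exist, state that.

There is no pure-strategy Nash equilibrium.

(Low, Low): Firm B can switch to Mid (1.4 → 3). Not NE.
(Low, Mid): Firm A can switch to Mid (1.6 → 4.7). Not NE.
(Low, High): Firm A can switch to Mid (2.9 → 5.7). Not NE.
(Mid, Low): Firm A can switch to Low (2.7 → 2.8). Not NE.
(Mid, Mid): Firm B can switch to Low (2.9 → 3.8). Not NE.
(Mid, High): Firm B can switch to Low (3.5 → 3.8). Not NE.
(High, Low): Firm A can switch to Low (0.8 → 2.8). Not NE.
(High, Mid): Firm A can switch to Mid (4.2 → 4.7). Not NE.
(High, High): Firm A can switch to Low (0 → 2.9). Not NE.
(Premium, Low): Firm A can switch to Low (2.3 → 2.8). Not NE.
(The remaining 2 profiles each have a profitable deviation by the same check.)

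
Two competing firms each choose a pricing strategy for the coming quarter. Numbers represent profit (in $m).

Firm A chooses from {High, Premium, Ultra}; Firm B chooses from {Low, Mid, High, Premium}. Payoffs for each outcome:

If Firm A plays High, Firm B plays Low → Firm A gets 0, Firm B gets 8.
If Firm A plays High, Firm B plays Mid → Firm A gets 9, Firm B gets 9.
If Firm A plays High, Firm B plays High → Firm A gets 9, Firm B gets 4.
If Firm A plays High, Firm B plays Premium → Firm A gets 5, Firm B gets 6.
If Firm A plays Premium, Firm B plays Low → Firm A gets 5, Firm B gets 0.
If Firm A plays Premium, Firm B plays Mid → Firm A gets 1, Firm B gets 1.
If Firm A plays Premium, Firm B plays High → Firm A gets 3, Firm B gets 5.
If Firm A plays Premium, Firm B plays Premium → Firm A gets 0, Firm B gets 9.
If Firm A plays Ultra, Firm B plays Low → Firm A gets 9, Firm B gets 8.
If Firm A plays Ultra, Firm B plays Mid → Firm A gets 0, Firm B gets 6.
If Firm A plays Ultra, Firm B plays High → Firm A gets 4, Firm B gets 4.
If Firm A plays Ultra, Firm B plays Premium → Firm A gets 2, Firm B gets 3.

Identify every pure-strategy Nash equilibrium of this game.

The pure Nash equilibria are (High, Mid) and (Ultra, Low).

(High, Low): Firm A can switch to Premium (0 → 5). Not NE.
(High, Mid): Firm A gets 9, best alternative 1; Firm B gets 9, best alternative 8. No profitable deviation — NE.
(High, High): Firm B can switch to Low (4 → 8). Not NE.
(High, Premium): Firm B can switch to Low (6 → 8). Not NE.
(Premium, Low): Firm A can switch to Ultra (5 → 9). Not NE.
(Premium, Mid): Firm A can switch to High (1 → 9). Not NE.
(Premium, High): Firm A can switch to High (3 → 9). Not NE.
(Ultra, Low): Firm A gets 9, best alternative 5; Firm B gets 8, best alternative 6. No profitable deviation — NE.
(The remaining 4 profiles each have a profitable deviation by the same check.)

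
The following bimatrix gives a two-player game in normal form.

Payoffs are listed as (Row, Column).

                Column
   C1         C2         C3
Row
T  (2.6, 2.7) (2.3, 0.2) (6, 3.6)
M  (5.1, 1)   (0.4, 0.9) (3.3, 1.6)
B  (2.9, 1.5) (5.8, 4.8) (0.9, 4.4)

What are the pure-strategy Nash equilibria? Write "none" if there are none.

Pure-strategy Nash equilibria: (T, C3) and (B, C2)

Check each profile: it is a Nash equilibrium iff no player can strictly gain by switching unilaterally.
(T, C1): Row can switch to M (2.6 → 5.1). Not NE.
(T, C2): Row can switch to B (2.3 → 5.8). Not NE.
(T, C3): Row gets 6, best alternative 3.3; Column gets 3.6, best alternative 2.7. No profitable deviation — NE.
(M, C1): Column can switch to C3 (1 → 1.6). Not NE.
(M, C2): Row can switch to T (0.4 → 2.3). Not NE.
(M, C3): Row can switch to T (3.3 → 6). Not NE.
(B, C1): Row can switch to M (2.9 → 5.1). Not NE.
(B, C2): Row gets 5.8, best alternative 2.3; Column gets 4.8, best alternative 4.4. No profitable deviation — NE.
(B, C3): Row can switch to T (0.9 → 6). Not NE.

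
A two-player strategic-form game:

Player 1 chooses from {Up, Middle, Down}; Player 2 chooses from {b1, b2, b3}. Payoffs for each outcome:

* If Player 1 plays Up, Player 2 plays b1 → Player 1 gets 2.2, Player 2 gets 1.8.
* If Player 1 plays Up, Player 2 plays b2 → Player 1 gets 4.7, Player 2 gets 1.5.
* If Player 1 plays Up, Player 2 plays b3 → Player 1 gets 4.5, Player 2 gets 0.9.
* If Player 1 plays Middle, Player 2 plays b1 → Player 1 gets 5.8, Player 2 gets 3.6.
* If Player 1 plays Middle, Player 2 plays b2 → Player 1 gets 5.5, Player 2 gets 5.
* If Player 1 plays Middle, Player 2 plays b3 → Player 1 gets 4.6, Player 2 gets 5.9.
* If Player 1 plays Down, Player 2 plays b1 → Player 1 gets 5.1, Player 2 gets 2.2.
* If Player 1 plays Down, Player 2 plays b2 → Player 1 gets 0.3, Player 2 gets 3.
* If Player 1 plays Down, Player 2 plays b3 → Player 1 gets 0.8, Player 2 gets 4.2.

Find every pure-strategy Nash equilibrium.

Pure NE: (Middle, b3)

For each strategy profile, look for a profitable unilateral deviation.
(Up, b1): Player 1 can switch to Middle (2.2 → 5.8). Not NE.
(Up, b2): Player 1 can switch to Middle (4.7 → 5.5). Not NE.
(Up, b3): Player 1 can switch to Middle (4.5 → 4.6). Not NE.
(Middle, b1): Player 2 can switch to b2 (3.6 → 5). Not NE.
(Middle, b2): Player 2 can switch to b3 (5 → 5.9). Not NE.
(Middle, b3): Player 1 gets 4.6, best alternative 4.5; Player 2 gets 5.9, best alternative 5. No profitable deviation — NE.
(Down, b1): Player 1 can switch to Middle (5.1 → 5.8). Not NE.
(Down, b2): Player 1 can switch to Up (0.3 → 4.7). Not NE.
(Down, b3): Player 1 can switch to Up (0.8 → 4.5). Not NE.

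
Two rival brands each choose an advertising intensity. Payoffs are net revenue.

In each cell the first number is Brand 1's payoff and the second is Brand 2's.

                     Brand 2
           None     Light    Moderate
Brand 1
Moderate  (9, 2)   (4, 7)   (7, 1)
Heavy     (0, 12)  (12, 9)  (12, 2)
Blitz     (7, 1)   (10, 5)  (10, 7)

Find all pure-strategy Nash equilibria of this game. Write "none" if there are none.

Mark each player's best response to every combination of opponents' strategies; a profile where every player is best-responding is a pure Nash equilibrium.
Brand 1 against None: payoffs 9, 0, 7 → best response Moderate.
Brand 1 against Light: payoffs 4, 12, 10 → best response Heavy.
Brand 1 against Moderate: payoffs 7, 12, 10 → best response Heavy.
Brand 2 against Moderate: payoffs 2, 7, 1 → best response Light.
Brand 2 against Heavy: payoffs 12, 9, 2 → best response None.
Brand 2 against Blitz: payoffs 1, 5, 7 → best response Moderate.
No profile is a mutual best response for all players.

No pure-strategy Nash equilibrium.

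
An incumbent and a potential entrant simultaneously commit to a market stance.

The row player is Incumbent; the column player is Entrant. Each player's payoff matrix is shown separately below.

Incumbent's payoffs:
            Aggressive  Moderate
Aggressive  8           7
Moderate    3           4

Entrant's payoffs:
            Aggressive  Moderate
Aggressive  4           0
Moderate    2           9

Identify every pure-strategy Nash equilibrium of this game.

Incumbent against Aggressive: payoffs 8, 3 → best response Aggressive.
Incumbent against Moderate: payoffs 7, 4 → best response Aggressive.
Entrant against Aggressive: payoffs 4, 0 → best response Aggressive.
Entrant against Moderate: payoffs 2, 9 → best response Moderate.
Mutual best responses: (Aggressive, Aggressive).

(Aggressive, Aggressive)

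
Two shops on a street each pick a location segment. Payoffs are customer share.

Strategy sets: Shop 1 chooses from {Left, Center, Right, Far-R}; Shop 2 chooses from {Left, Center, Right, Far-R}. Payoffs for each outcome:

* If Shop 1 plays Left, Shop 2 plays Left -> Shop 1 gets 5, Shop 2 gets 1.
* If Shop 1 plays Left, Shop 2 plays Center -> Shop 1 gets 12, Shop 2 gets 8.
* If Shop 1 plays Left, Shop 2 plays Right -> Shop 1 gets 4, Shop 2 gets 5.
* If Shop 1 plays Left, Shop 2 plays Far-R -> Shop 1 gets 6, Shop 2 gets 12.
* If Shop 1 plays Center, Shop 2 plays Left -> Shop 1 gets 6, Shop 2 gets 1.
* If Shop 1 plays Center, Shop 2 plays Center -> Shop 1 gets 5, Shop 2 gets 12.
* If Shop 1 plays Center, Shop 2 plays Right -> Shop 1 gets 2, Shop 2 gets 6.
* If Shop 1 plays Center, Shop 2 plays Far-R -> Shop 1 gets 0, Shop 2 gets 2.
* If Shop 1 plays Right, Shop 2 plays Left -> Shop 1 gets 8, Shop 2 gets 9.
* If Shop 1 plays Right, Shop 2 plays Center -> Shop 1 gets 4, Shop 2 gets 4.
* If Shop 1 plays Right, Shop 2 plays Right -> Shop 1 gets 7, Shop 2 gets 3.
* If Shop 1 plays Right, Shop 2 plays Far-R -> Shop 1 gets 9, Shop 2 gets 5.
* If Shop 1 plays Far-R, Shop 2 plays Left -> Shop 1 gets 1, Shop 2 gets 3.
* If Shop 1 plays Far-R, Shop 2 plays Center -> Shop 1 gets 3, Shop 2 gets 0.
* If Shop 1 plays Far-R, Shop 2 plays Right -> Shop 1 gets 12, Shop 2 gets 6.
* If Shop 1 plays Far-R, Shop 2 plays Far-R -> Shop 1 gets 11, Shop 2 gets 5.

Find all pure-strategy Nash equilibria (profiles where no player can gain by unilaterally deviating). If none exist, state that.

Pure-strategy Nash equilibria: (Right, Left) and (Far-R, Right)

For each player, find the best response to each opponent profile; mutual best responses are the pure NE.
Shop 1 against Left: payoffs 5, 6, 8, 1 → best response Right.
Shop 1 against Center: payoffs 12, 5, 4, 3 → best response Left.
Shop 1 against Right: payoffs 4, 2, 7, 12 → best response Far-R.
Shop 1 against Far-R: payoffs 6, 0, 9, 11 → best response Far-R.
Shop 2 against Left: payoffs 1, 8, 5, 12 → best response Far-R.
Shop 2 against Center: payoffs 1, 12, 6, 2 → best response Center.
Shop 2 against Right: payoffs 9, 4, 3, 5 → best response Left.
Shop 2 against Far-R: payoffs 3, 0, 6, 5 → best response Right.
Mutual best responses: (Right, Left); (Far-R, Right).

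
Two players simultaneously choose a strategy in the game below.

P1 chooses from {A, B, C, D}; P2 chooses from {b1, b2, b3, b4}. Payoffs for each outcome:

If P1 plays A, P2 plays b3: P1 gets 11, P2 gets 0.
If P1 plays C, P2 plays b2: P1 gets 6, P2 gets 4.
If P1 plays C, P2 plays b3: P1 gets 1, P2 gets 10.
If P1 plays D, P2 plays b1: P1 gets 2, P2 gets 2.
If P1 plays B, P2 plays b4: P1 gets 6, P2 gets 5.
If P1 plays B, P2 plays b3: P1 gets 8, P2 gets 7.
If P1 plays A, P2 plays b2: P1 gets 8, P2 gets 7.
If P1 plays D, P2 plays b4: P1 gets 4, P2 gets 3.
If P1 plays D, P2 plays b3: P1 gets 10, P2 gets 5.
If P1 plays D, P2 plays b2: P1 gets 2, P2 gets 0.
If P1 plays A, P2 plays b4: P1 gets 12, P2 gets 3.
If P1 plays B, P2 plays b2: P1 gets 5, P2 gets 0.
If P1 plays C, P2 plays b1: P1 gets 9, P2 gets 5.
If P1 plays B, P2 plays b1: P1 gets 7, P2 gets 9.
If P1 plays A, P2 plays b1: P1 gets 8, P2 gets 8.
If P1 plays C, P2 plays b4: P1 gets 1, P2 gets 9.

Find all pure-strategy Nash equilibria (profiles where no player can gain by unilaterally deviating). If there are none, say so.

There is no pure-strategy Nash equilibrium.

P1 against b1: payoffs 8, 7, 9, 2 → best response C.
P1 against b2: payoffs 8, 5, 6, 2 → best response A.
P1 against b3: payoffs 11, 8, 1, 10 → best response A.
P1 against b4: payoffs 12, 6, 1, 4 → best response A.
P2 against A: payoffs 8, 7, 0, 3 → best response b1.
P2 against B: payoffs 9, 0, 7, 5 → best response b1.
P2 against C: payoffs 5, 4, 10, 9 → best response b3.
P2 against D: payoffs 2, 0, 5, 3 → best response b3.
No profile is a mutual best response for all players.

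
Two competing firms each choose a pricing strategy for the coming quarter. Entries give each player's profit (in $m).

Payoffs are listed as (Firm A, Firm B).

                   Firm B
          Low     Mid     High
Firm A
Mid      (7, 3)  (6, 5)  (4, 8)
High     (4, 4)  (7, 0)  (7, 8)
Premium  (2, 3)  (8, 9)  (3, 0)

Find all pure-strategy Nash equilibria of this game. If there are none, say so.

(Mid, Low): Firm B can switch to Mid (3 → 5). Not NE.
(Mid, Mid): Firm A can switch to High (6 → 7). Not NE.
(Mid, High): Firm A can switch to High (4 → 7). Not NE.
(High, Low): Firm A can switch to Mid (4 → 7). Not NE.
(High, Mid): Firm A can switch to Premium (7 → 8). Not NE.
(High, High): Firm A gets 7, best alternative 4; Firm B gets 8, best alternative 4. No profitable deviation — NE.
(Premium, Low): Firm A can switch to Mid (2 → 7). Not NE.
(Premium, Mid): Firm A gets 8, best alternative 7; Firm B gets 9, best alternative 3. No profitable deviation — NE.
(The remaining 1 profile has a profitable deviation by the same check.)

Pure-strategy Nash equilibria: (High, High); (Premium, Mid)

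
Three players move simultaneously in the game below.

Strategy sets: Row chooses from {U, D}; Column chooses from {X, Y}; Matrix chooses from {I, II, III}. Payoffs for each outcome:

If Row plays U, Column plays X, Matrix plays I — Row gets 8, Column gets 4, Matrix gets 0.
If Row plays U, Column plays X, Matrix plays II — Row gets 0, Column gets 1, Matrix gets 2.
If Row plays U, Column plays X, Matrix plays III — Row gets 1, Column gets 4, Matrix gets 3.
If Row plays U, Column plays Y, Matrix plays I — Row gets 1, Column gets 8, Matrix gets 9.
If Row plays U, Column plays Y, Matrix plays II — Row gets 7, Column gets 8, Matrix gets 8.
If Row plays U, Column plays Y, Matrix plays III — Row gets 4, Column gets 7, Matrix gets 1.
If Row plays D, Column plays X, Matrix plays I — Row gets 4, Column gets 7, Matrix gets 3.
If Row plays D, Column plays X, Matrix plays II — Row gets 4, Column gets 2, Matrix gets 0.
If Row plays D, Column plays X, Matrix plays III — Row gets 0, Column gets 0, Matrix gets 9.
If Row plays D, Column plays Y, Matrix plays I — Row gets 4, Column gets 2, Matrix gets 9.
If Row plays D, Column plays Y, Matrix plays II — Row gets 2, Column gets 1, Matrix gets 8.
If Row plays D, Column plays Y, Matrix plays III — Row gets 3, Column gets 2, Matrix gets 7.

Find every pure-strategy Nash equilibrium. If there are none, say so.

This game has no pure Nash equilibrium.

(U, X, I): Column can switch to Y (4 → 8). Not NE.
(U, X, II): Row can switch to D (0 → 4). Not NE.
(U, X, III): Column can switch to Y (4 → 7). Not NE.
(U, Y, I): Row can switch to D (1 → 4). Not NE.
(U, Y, II): Matrix can switch to I (8 → 9). Not NE.
(U, Y, III): Matrix can switch to I (1 → 9). Not NE.
(D, X, I): Row can switch to U (4 → 8). Not NE.
(D, X, II): Matrix can switch to I (0 → 3). Not NE.
(D, X, III): Row can switch to U (0 → 1). Not NE.
(D, Y, I): Column can switch to X (2 → 7). Not NE.
(D, Y, II): Row can switch to U (2 → 7). Not NE.
(D, Y, III): Row can switch to U (3 → 4). Not NE.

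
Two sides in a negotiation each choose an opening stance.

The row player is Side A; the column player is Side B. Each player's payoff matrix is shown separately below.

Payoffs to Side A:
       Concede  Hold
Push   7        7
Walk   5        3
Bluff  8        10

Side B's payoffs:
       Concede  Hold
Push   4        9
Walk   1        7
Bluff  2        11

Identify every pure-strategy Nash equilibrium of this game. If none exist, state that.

Pure NE: (Bluff, Hold)

Check each profile: it is a Nash equilibrium iff no player can strictly gain by switching unilaterally.
(Push, Concede): Side A can switch to Bluff (7 → 8). Not NE.
(Push, Hold): Side A can switch to Bluff (7 → 10). Not NE.
(Walk, Concede): Side A can switch to Push (5 → 7). Not NE.
(Walk, Hold): Side A can switch to Push (3 → 7). Not NE.
(Bluff, Concede): Side B can switch to Hold (2 → 11). Not NE.
(Bluff, Hold): Side A gets 10, best alternative 7; Side B gets 11, best alternative 2. No profitable deviation — NE.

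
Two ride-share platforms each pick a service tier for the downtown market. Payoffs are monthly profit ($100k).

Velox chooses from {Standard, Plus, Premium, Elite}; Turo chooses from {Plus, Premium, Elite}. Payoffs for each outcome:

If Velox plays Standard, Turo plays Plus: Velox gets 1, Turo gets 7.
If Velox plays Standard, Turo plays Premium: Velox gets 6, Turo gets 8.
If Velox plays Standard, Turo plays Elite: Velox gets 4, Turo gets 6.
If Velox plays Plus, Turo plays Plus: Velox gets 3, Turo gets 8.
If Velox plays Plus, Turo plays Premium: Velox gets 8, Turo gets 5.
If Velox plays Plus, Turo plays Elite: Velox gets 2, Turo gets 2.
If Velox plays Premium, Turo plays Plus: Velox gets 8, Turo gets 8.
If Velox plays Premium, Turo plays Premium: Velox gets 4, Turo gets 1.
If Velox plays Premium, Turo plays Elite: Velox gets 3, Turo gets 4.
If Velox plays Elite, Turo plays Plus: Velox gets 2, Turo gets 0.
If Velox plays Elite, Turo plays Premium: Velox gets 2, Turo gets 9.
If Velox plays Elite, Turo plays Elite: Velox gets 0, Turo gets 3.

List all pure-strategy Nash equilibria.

Velox against Plus: payoffs 1, 3, 8, 2 → best response Premium.
Velox against Premium: payoffs 6, 8, 4, 2 → best response Plus.
Velox against Elite: payoffs 4, 2, 3, 0 → best response Standard.
Turo against Standard: payoffs 7, 8, 6 → best response Premium.
Turo against Plus: payoffs 8, 5, 2 → best response Plus.
Turo against Premium: payoffs 8, 1, 4 → best response Plus.
Turo against Elite: payoffs 0, 9, 3 → best response Premium.
Mutual best responses: (Premium, Plus).

Pure NE: (Premium, Plus)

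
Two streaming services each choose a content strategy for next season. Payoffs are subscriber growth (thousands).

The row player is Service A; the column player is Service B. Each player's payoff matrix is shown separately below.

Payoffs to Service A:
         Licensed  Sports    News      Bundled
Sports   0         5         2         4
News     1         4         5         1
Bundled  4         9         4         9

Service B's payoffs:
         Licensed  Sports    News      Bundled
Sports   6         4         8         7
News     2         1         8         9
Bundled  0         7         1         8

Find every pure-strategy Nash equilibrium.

(Bundled, Bundled)

(Sports, Licensed): Service A can switch to News (0 → 1). Not NE.
(Sports, Sports): Service A can switch to Bundled (5 → 9). Not NE.
(Sports, News): Service A can switch to News (2 → 5). Not NE.
(Sports, Bundled): Service A can switch to Bundled (4 → 9). Not NE.
(News, Licensed): Service A can switch to Bundled (1 → 4). Not NE.
(News, Sports): Service A can switch to Sports (4 → 5). Not NE.
(News, News): Service B can switch to Bundled (8 → 9). Not NE.
(News, Bundled): Service A can switch to Sports (1 → 4). Not NE.
(Bundled, Licensed): Service B can switch to Sports (0 → 7). Not NE.
(Bundled, Sports): Service B can switch to Bundled (7 → 8). Not NE.
(Bundled, News): Service A can switch to News (4 → 5). Not NE.
(Bundled, Bundled): Service A gets 9, best alternative 4; Service B gets 8, best alternative 7. No profitable deviation — NE.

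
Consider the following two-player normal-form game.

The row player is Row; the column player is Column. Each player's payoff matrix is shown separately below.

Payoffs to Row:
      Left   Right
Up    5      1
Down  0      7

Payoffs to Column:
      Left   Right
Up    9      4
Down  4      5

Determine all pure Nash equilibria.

Row against Left: payoffs 5, 0 → best response Up.
Row against Right: payoffs 1, 7 → best response Down.
Column against Up: payoffs 9, 4 → best response Left.
Column against Down: payoffs 4, 5 → best response Right.
Mutual best responses: (Up, Left); (Down, Right).

(Up, Left) and (Down, Right)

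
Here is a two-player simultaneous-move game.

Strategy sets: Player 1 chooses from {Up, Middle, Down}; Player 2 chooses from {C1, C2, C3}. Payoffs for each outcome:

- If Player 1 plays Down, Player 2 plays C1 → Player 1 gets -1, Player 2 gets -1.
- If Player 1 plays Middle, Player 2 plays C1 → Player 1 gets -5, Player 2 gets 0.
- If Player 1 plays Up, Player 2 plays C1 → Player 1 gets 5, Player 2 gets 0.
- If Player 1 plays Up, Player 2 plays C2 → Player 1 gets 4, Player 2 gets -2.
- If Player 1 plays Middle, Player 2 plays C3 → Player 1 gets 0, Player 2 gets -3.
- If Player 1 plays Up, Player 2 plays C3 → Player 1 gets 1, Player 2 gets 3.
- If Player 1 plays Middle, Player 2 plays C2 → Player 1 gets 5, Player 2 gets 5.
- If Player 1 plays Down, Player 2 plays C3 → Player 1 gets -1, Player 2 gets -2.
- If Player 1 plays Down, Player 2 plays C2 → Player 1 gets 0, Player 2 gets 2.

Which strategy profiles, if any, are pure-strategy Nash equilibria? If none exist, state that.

Player 1 against C1: payoffs 5, -5, -1 → best response Up.
Player 1 against C2: payoffs 4, 5, 0 → best response Middle.
Player 1 against C3: payoffs 1, 0, -1 → best response Up.
Player 2 against Up: payoffs 0, -2, 3 → best response C3.
Player 2 against Middle: payoffs 0, 5, -3 → best response C2.
Player 2 against Down: payoffs -1, 2, -2 → best response C2.
Mutual best responses: (Up, C3); (Middle, C2).

Pure-strategy Nash equilibria: (Up, C3), (Middle, C2)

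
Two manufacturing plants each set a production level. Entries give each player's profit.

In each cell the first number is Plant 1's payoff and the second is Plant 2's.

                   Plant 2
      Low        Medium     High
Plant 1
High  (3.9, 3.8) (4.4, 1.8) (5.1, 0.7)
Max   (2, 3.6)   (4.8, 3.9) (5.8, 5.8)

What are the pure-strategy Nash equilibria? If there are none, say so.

The pure Nash equilibria are (High, Low); (Max, High).

For each player, find the best response to each opponent profile; mutual best responses are the pure NE.
Plant 1 against Low: payoffs 3.9, 2 → best response High.
Plant 1 against Medium: payoffs 4.4, 4.8 → best response Max.
Plant 1 against High: payoffs 5.1, 5.8 → best response Max.
Plant 2 against High: payoffs 3.8, 1.8, 0.7 → best response Low.
Plant 2 against Max: payoffs 3.6, 3.9, 5.8 → best response High.
Mutual best responses: (High, Low); (Max, High).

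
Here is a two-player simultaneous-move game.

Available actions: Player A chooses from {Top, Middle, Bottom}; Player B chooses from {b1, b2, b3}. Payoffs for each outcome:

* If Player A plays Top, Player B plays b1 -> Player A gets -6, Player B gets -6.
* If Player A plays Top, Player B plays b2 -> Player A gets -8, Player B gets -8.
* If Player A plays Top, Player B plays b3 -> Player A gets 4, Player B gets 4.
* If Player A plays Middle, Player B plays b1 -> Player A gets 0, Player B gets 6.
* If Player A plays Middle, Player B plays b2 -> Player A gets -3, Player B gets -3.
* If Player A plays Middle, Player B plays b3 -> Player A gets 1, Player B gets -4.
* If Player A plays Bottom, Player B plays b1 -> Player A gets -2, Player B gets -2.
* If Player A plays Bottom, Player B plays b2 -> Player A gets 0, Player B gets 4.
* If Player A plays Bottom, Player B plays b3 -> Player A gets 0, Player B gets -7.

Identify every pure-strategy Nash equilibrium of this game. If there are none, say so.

(Top, b3) and (Middle, b1) and (Bottom, b2)

Player A against b1: payoffs -6, 0, -2 → best response Middle.
Player A against b2: payoffs -8, -3, 0 → best response Bottom.
Player A against b3: payoffs 4, 1, 0 → best response Top.
Player B against Top: payoffs -6, -8, 4 → best response b3.
Player B against Middle: payoffs 6, -3, -4 → best response b1.
Player B against Bottom: payoffs -2, 4, -7 → best response b2.
Mutual best responses: (Top, b3); (Middle, b1); (Bottom, b2).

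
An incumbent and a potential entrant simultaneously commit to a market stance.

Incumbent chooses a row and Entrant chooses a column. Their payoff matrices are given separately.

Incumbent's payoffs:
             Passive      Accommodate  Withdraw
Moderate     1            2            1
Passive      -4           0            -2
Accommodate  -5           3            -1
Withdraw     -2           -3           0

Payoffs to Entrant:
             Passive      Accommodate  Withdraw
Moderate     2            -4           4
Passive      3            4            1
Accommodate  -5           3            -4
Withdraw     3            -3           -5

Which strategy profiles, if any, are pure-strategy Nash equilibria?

Pure-strategy Nash equilibria: (Moderate, Withdraw) and (Accommodate, Accommodate)

Incumbent against Passive: payoffs 1, -4, -5, -2 → best response Moderate.
Incumbent against Accommodate: payoffs 2, 0, 3, -3 → best response Accommodate.
Incumbent against Withdraw: payoffs 1, -2, -1, 0 → best response Moderate.
Entrant against Moderate: payoffs 2, -4, 4 → best response Withdraw.
Entrant against Passive: payoffs 3, 4, 1 → best response Accommodate.
Entrant against Accommodate: payoffs -5, 3, -4 → best response Accommodate.
Entrant against Withdraw: payoffs 3, -3, -5 → best response Passive.
Mutual best responses: (Moderate, Withdraw); (Accommodate, Accommodate).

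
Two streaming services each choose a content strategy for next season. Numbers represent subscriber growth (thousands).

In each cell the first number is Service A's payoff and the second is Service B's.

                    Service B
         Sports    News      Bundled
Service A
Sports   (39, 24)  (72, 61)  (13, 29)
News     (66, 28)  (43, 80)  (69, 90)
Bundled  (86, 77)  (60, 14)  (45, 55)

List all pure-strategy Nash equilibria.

Service A against Sports: payoffs 39, 66, 86 → best response Bundled.
Service A against News: payoffs 72, 43, 60 → best response Sports.
Service A against Bundled: payoffs 13, 69, 45 → best response News.
Service B against Sports: payoffs 24, 61, 29 → best response News.
Service B against News: payoffs 28, 80, 90 → best response Bundled.
Service B against Bundled: payoffs 77, 14, 55 → best response Sports.
Mutual best responses: (Sports, News); (News, Bundled); (Bundled, Sports).

The pure Nash equilibria are (Sports, News) and (News, Bundled) and (Bundled, Sports).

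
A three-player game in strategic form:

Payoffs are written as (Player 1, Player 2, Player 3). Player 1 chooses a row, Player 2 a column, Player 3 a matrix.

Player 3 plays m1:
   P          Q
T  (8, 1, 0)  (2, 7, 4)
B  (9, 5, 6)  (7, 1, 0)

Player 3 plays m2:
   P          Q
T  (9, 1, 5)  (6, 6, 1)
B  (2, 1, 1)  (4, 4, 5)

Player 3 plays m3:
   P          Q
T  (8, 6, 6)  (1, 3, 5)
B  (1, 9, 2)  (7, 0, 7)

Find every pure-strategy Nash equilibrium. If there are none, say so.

The pure Nash equilibria are (T, P, m3) and (B, P, m1).

Player 1 against (P, m1): payoffs 8, 9 → best response B.
Player 1 against (P, m2): payoffs 9, 2 → best response T.
Player 1 against (P, m3): payoffs 8, 1 → best response T.
Player 1 against (Q, m1): payoffs 2, 7 → best response B.
Player 1 against (Q, m2): payoffs 6, 4 → best response T.
Player 1 against (Q, m3): payoffs 1, 7 → best response B.
Player 2 against (T, m1): payoffs 1, 7 → best response Q.
Player 2 against (T, m2): payoffs 1, 6 → best response Q.
Player 2 against (T, m3): payoffs 6, 3 → best response P.
Player 2 against (B, m1): payoffs 5, 1 → best response P.
Player 2 against (B, m2): payoffs 1, 4 → best response Q.
Player 2 against (B, m3): payoffs 9, 0 → best response P.
Player 3 against (T, P): payoffs 0, 5, 6 → best response m3.
Player 3 against (T, Q): payoffs 4, 1, 5 → best response m3.
Player 3 against (B, P): payoffs 6, 1, 2 → best response m1.
Player 3 against (B, Q): payoffs 0, 5, 7 → best response m3.
Mutual best responses: (T, P, m3); (B, P, m1).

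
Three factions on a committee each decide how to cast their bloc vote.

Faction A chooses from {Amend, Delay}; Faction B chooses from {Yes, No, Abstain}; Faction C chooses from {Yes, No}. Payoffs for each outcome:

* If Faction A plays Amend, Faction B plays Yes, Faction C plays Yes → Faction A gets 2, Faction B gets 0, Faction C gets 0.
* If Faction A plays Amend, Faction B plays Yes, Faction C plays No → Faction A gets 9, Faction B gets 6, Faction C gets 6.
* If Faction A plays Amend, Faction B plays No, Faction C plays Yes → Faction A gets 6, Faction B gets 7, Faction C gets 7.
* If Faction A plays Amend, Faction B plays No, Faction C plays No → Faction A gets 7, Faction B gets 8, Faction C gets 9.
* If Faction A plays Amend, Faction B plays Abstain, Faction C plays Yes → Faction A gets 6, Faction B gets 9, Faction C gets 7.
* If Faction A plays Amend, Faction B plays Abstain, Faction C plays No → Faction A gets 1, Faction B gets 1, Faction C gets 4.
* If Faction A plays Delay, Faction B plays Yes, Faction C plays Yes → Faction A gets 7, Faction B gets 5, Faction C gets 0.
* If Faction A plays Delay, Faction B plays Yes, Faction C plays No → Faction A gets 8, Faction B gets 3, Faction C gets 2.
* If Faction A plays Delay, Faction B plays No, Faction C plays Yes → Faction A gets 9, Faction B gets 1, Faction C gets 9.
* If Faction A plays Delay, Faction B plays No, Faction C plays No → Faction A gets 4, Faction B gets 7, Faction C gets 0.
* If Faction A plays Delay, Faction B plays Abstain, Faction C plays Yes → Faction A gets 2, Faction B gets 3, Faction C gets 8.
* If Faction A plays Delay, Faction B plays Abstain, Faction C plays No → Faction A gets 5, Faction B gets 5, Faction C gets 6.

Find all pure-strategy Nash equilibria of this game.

Pure-strategy Nash equilibria: (Amend, No, No), (Amend, Abstain, Yes)

For each player, find the best response to each opponent profile; mutual best responses are the pure NE.
Faction A against (Yes, Yes): payoffs 2, 7 → best response Delay.
Faction A against (Yes, No): payoffs 9, 8 → best response Amend.
Faction A against (No, Yes): payoffs 6, 9 → best response Delay.
Faction A against (No, No): payoffs 7, 4 → best response Amend.
Faction A against (Abstain, Yes): payoffs 6, 2 → best response Amend.
Faction A against (Abstain, No): payoffs 1, 5 → best response Delay.
Faction B against (Amend, Yes): payoffs 0, 7, 9 → best response Abstain.
Faction B against (Amend, No): payoffs 6, 8, 1 → best response No.
Faction B against (Delay, Yes): payoffs 5, 1, 3 → best response Yes.
Faction B against (Delay, No): payoffs 3, 7, 5 → best response No.
Faction C against (Amend, Yes): payoffs 0, 6 → best response No.
Faction C against (Amend, No): payoffs 7, 9 → best response No.
Faction C against (Amend, Abstain): payoffs 7, 4 → best response Yes.
Faction C against (Delay, Yes): payoffs 0, 2 → best response No.
Faction C against (Delay, No): payoffs 9, 0 → best response Yes.
Faction C against (Delay, Abstain): payoffs 8, 6 → best response Yes.
Mutual best responses: (Amend, No, No); (Amend, Abstain, Yes).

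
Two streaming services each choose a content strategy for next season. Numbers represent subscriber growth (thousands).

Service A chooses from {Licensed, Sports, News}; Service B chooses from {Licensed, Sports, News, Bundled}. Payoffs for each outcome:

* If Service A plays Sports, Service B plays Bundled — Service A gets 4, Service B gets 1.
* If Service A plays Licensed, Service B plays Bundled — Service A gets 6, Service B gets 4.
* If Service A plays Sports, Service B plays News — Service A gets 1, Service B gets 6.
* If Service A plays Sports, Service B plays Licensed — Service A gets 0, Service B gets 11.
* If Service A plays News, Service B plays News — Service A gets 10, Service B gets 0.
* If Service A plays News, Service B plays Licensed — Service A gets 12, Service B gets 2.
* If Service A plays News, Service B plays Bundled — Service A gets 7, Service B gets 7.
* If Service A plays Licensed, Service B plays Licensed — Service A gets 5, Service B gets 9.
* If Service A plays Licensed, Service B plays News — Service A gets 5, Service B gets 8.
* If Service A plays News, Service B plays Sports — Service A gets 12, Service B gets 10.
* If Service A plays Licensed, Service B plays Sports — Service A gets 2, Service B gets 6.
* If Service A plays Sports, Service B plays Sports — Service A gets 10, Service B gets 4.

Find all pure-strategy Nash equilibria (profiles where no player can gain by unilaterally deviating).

Check each profile: it is a Nash equilibrium iff no player can strictly gain by switching unilaterally.
(Licensed, Licensed): Service A can switch to News (5 → 12). Not NE.
(Licensed, Sports): Service A can switch to Sports (2 → 10). Not NE.
(Licensed, News): Service A can switch to News (5 → 10). Not NE.
(Licensed, Bundled): Service A can switch to News (6 → 7). Not NE.
(Sports, Licensed): Service A can switch to Licensed (0 → 5). Not NE.
(Sports, Sports): Service A can switch to News (10 → 12). Not NE.
(News, Sports): Service A gets 12, best alternative 10; Service B gets 10, best alternative 7. No profitable deviation — NE.
(The remaining 5 profiles each have a profitable deviation by the same check.)

(News, Sports)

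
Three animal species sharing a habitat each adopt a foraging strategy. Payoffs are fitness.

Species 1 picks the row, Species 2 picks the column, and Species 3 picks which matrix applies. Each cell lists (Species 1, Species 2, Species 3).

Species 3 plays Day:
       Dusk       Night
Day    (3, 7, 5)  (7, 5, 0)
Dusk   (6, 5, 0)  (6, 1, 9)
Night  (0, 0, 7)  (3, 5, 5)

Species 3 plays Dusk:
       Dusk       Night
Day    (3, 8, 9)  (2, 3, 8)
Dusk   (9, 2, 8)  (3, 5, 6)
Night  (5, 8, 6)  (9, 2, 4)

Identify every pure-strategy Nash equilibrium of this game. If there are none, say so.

Species 1 against (Dusk, Day): payoffs 3, 6, 0 → best response Dusk.
Species 1 against (Dusk, Dusk): payoffs 3, 9, 5 → best response Dusk.
Species 1 against (Night, Day): payoffs 7, 6, 3 → best response Day.
Species 1 against (Night, Dusk): payoffs 2, 3, 9 → best response Night.
Species 2 against (Day, Day): payoffs 7, 5 → best response Dusk.
Species 2 against (Day, Dusk): payoffs 8, 3 → best response Dusk.
Species 2 against (Dusk, Day): payoffs 5, 1 → best response Dusk.
Species 2 against (Dusk, Dusk): payoffs 2, 5 → best response Night.
Species 2 against (Night, Day): payoffs 0, 5 → best response Night.
Species 2 against (Night, Dusk): payoffs 8, 2 → best response Dusk.
Species 3 against (Day, Dusk): payoffs 5, 9 → best response Dusk.
Species 3 against (Day, Night): payoffs 0, 8 → best response Dusk.
Species 3 against (Dusk, Dusk): payoffs 0, 8 → best response Dusk.
Species 3 against (Dusk, Night): payoffs 9, 6 → best response Day.
Species 3 against (Night, Dusk): payoffs 7, 6 → best response Day.
Species 3 against (Night, Night): payoffs 5, 4 → best response Day.
No profile is a mutual best response for all players.

This game has no pure Nash equilibrium.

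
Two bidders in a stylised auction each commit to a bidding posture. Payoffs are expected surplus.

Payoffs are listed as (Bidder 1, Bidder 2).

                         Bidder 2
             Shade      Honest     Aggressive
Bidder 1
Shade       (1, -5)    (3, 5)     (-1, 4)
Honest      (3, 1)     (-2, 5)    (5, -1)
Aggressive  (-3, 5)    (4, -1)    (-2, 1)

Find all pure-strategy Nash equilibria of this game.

No pure-strategy Nash equilibrium.

(Shade, Shade): Bidder 1 can switch to Honest (1 → 3). Not NE.
(Shade, Honest): Bidder 1 can switch to Aggressive (3 → 4). Not NE.
(Shade, Aggressive): Bidder 1 can switch to Honest (-1 → 5). Not NE.
(Honest, Shade): Bidder 2 can switch to Honest (1 → 5). Not NE.
(Honest, Honest): Bidder 1 can switch to Shade (-2 → 3). Not NE.
(Honest, Aggressive): Bidder 2 can switch to Shade (-1 → 1). Not NE.
(Aggressive, Shade): Bidder 1 can switch to Shade (-3 → 1). Not NE.
(Aggressive, Honest): Bidder 2 can switch to Shade (-1 → 5). Not NE.
(Aggressive, Aggressive): Bidder 1 can switch to Shade (-2 → -1). Not NE.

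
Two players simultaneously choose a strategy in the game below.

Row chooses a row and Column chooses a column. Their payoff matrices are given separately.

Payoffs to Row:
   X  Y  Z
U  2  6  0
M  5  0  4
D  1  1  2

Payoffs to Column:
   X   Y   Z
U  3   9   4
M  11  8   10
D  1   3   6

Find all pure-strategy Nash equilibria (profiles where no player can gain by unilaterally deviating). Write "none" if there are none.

The pure Nash equilibria are (U, Y); (M, X).

Row against X: payoffs 2, 5, 1 → best response M.
Row against Y: payoffs 6, 0, 1 → best response U.
Row against Z: payoffs 0, 4, 2 → best response M.
Column against U: payoffs 3, 9, 4 → best response Y.
Column against M: payoffs 11, 8, 10 → best response X.
Column against D: payoffs 1, 3, 6 → best response Z.
Mutual best responses: (U, Y); (M, X).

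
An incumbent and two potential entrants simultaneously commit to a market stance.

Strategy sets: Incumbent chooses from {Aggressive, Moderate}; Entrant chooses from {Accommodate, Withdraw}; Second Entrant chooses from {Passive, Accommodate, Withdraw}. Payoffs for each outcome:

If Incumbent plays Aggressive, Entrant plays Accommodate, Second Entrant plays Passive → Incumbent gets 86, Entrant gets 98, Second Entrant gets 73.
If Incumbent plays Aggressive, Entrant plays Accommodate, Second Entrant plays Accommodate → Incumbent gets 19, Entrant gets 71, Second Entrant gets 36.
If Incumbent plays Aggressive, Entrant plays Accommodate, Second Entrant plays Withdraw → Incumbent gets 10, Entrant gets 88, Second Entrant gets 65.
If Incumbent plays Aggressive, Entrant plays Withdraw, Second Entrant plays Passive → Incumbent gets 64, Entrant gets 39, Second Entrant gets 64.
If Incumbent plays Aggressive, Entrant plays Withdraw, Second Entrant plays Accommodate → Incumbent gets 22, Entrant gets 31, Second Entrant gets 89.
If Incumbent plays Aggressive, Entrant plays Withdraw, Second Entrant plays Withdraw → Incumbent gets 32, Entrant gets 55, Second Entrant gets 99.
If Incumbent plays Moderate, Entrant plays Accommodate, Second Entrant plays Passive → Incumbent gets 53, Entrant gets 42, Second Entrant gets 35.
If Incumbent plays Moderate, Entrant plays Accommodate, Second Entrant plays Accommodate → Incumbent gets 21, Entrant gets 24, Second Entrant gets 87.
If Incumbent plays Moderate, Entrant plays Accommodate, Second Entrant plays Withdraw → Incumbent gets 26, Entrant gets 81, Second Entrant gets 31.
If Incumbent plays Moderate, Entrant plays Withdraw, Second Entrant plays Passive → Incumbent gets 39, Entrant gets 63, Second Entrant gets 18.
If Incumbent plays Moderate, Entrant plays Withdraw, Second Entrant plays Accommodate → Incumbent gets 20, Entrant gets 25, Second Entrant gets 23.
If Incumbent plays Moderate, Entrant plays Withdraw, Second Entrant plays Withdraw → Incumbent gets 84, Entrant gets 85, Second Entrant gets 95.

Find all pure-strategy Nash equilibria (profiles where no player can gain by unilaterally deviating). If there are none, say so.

(Aggressive, Accommodate, Passive): Incumbent gets 86, best alternative 53; Entrant gets 98, best alternative 39; Second Entrant gets 73, best alternative 65. No profitable deviation — NE.
(Aggressive, Accommodate, Accommodate): Incumbent can switch to Moderate (19 → 21). Not NE.
(Aggressive, Accommodate, Withdraw): Incumbent can switch to Moderate (10 → 26). Not NE.
(Aggressive, Withdraw, Passive): Entrant can switch to Accommodate (39 → 98). Not NE.
(Aggressive, Withdraw, Accommodate): Entrant can switch to Accommodate (31 → 71). Not NE.
(Aggressive, Withdraw, Withdraw): Incumbent can switch to Moderate (32 → 84). Not NE.
(Moderate, Accommodate, Passive): Incumbent can switch to Aggressive (53 → 86). Not NE.
(Moderate, Accommodate, Accommodate): Entrant can switch to Withdraw (24 → 25). Not NE.
(Moderate, Accommodate, Withdraw): Entrant can switch to Withdraw (81 → 85). Not NE.
(Moderate, Withdraw, Withdraw): Incumbent gets 84, best alternative 32; Entrant gets 85, best alternative 81; Second Entrant gets 95, best alternative 23. No profitable deviation — NE.
(The remaining 2 profiles each have a profitable deviation by the same check.)

(Aggressive, Accommodate, Passive); (Moderate, Withdraw, Withdraw)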